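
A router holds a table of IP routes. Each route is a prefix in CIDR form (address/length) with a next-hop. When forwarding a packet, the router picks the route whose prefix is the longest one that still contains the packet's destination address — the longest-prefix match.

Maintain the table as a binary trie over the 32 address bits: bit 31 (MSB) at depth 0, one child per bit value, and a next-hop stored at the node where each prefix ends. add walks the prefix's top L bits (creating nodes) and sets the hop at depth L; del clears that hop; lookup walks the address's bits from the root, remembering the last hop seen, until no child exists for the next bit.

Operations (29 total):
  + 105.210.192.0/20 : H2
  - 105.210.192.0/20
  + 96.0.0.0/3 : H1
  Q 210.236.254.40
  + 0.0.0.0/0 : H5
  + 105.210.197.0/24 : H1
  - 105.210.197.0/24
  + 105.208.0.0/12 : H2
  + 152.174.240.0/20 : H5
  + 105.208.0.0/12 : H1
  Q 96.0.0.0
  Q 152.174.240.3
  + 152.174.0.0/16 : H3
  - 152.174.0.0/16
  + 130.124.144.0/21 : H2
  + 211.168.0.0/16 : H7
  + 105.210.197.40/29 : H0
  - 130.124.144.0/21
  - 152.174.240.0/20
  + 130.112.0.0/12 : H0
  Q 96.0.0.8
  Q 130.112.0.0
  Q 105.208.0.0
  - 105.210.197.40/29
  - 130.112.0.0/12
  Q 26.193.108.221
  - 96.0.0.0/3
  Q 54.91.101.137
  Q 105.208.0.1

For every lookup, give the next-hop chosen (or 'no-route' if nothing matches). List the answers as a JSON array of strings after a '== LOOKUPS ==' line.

Process each operation:
  + 105.210.192.0/20 (H2) depth=20
  - 105.210.192.0/20 clear@20
  + 96.0.0.0/3 (H1) depth=3
  lookup 210.236.254.40: bits ε walk d0:- -> no-route
  + 0.0.0.0/0 (H5) depth=0
  + 105.210.197.0/24 (H1) depth=24
  - 105.210.197.0/24 clear@24
  + 105.208.0.0/12 (H2) depth=12
  + 152.174.240.0/20 (H5) depth=20
  + 105.208.0.0/12 (H1) depth=12
  lookup 96.0.0.0: bits 0110 walk d0:H5→d1:-→d2:-→d3:H1→d4:- -> H1
  lookup 152.174.240.3: bits 10011000101011101111 walk d0:H5→d1:-→d2:-→d3:-→d4:-→d5:-→d6:-→d7:-→d8:-→d9:-→d10:-→d11:-→d12:-→d13:-→d14:-→d15:-→d16:-→d17:-→d18:-→d19:-→d20:H5 -> H5
  + 152.174.0.0/16 (H3) depth=16
  - 152.174.0.0/16 clear@16
  + 130.124.144.0/21 (H2) depth=21
  + 211.168.0.0/16 (H7) depth=16
  + 105.210.197.40/29 (H0) depth=29
  - 130.124.144.0/21 clear@21
  - 152.174.240.0/20 clear@20
  + 130.112.0.0/12 (H0) depth=12
  lookup 96.0.0.8: bits 0110 walk d0:H5→d1:-→d2:-→d3:H1→d4:- -> H1
  lookup 130.112.0.0: bits 100000100111 walk d0:H5→d1:-→d2:-→d3:-→d4:-→d5:-→d6:-→d7:-→d8:-→d9:-→d10:-→d11:-→d12:H0 -> H0
  lookup 105.208.0.0: bits 01101001110100 walk d0:H5→d1:-→d2:-→d3:H1→d4:-→d5:-→d6:-→d7:-→d8:-→d9:-→d10:-→d11:-→d12:H1→d13:-→d14:- -> H1
  - 105.210.197.40/29 clear@29
  - 130.112.0.0/12 clear@12
  lookup 26.193.108.221: bits 0 walk d0:H5→d1:- -> H5
  - 96.0.0.0/3 clear@3
  lookup 54.91.101.137: bits 0 walk d0:H5→d1:- -> H5
  lookup 105.208.0.1: bits 01101001110100 walk d0:H5→d1:-→d2:-→d3:-→d4:-→d5:-→d6:-→d7:-→d8:-→d9:-→d10:-→d11:-→d12:H1→d13:-→d14:- -> H1

== LOOKUPS ==
["no-route","H1","H5","H1","H0","H1","H5","H5","H1"]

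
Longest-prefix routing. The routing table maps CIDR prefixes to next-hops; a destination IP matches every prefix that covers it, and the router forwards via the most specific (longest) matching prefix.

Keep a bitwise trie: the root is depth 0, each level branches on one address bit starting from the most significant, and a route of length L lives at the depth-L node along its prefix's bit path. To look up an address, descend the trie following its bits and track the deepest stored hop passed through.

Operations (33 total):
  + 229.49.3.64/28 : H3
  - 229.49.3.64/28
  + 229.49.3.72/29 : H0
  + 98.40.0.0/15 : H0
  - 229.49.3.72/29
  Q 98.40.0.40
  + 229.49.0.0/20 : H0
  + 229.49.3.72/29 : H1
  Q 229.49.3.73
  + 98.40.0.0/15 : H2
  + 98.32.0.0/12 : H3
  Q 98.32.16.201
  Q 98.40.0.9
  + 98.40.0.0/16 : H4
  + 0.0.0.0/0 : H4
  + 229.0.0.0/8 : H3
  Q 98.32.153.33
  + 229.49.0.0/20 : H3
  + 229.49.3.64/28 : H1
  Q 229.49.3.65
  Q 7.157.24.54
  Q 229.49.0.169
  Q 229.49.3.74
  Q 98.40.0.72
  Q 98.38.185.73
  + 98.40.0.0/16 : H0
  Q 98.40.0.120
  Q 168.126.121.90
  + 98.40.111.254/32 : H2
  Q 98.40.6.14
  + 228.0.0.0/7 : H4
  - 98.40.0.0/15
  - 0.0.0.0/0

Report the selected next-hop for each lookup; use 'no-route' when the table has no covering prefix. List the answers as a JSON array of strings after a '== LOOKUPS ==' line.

Process each operation:
  add 229.49.3.64/28 -> H3 at depth 28
  - 229.49.3.64/28 clear@28
  add 229.49.3.72/29 -> H0 at depth 29
  add 98.40.0.0/15 -> H0 at depth 15
  - 229.49.3.72/29 clear@29
  Q 98.40.0.40: descend 011000100010100 ; hops seen [H0] ; pick H0
  add 229.49.0.0/20 -> H0 at depth 20
  add 229.49.3.72/29 -> H1 at depth 29
  Q 229.49.3.73: descend 11100101001100010000001101001 ; hops seen [H0,H1] ; pick H1
  add 98.40.0.0/15 -> H2 at depth 15
  add 98.32.0.0/12 -> H3 at depth 12
  Q 98.32.16.201: descend 011000100010 ; hops seen [H3] ; pick H3
  Q 98.40.0.9: descend 011000100010100 ; hops seen [H3,H2] ; pick H2
  add 98.40.0.0/16 -> H4 at depth 16
  add 0.0.0.0/0 -> H4 at depth 0
  add 229.0.0.0/8 -> H3 at depth 8
  Q 98.32.153.33: descend 011000100010 ; hops seen [H4,H3] ; pick H3
  add 229.49.0.0/20 -> H3 at depth 20
  add 229.49.3.64/28 -> H1 at depth 28
  Q 229.49.3.65: descend 1110010100110001000000110100 ; hops seen [H4,H3,H3,H1] ; pick H1
  Q 7.157.24.54: descend 0 ; hops seen [H4] ; pick H4
  Q 229.49.0.169: descend 1110010100110001000000 ; hops seen [H4,H3,H3] ; pick H3
  Q 229.49.3.74: descend 11100101001100010000001101001 ; hops seen [H4,H3,H3,H1,H1] ; pick H1
  Q 98.40.0.72: descend 0110001000101000 ; hops seen [H4,H3,H2,H4] ; pick H4
  Q 98.38.185.73: descend 011000100010 ; hops seen [H4,H3] ; pick H3
  add 98.40.0.0/16 -> H0 at depth 16
  Q 98.40.0.120: descend 0110001000101000 ; hops seen [H4,H3,H2,H0] ; pick H0
  Q 168.126.121.90: descend 1 ; hops seen [H4] ; pick H4
  add 98.40.111.254/32 -> H2 at depth 32
  Q 98.40.6.14: descend 01100010001010000 ; hops seen [H4,H3,H2,H0] ; pick H0
  add 228.0.0.0/7 -> H4 at depth 7
  - 98.40.0.0/15 clear@15
  - 0.0.0.0/0 clear@0

== LOOKUPS ==
["H0","H1","H3","H2","H3","H1","H4","H3","H1","H4","H3","H0","H4","H0"]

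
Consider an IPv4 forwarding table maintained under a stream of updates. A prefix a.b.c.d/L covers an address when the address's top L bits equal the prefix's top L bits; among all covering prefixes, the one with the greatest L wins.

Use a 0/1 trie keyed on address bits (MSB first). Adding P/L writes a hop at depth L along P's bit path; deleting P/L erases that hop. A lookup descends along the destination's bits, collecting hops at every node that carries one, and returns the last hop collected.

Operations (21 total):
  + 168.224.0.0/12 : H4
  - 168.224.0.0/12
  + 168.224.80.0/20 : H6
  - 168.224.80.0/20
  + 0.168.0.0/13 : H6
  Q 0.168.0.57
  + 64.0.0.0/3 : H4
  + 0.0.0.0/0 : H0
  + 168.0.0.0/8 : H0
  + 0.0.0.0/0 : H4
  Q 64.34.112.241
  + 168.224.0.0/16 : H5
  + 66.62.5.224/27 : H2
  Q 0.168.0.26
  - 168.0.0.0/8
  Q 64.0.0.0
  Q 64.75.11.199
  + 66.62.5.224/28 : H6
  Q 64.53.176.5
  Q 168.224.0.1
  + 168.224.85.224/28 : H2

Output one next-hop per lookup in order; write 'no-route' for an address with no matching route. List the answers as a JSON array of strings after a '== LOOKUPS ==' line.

Apply in order:
  add 168.224.0.0/12 -> H4 at depth 12
  - 168.224.0.0/12 clear@12
  add 168.224.80.0/20 -> H6 at depth 20
  - 168.224.80.0/20 clear@20
  add 0.168.0.0/13 -> H6 at depth 13
  lookup 0.168.0.57: bits 0000000010101 walk d0:-→d1:-→d2:-→d3:-→d4:-→d5:-→d6:-→d7:-→d8:-→d9:-→d10:-→d11:-→d12:-→d13:H6 -> H6
  add 64.0.0.0/3 -> H4 at depth 3
  add 0.0.0.0/0 -> H0 at depth 0
  add 168.0.0.0/8 -> H0 at depth 8
  add 0.0.0.0/0 -> H4 at depth 0
  lookup 64.34.112.241: bits 010 walk d0:H4→d1:-→d2:-→d3:H4 -> H4
  add 168.224.0.0/16 -> H5 at depth 16
  add 66.62.5.224/27 -> H2 at depth 27
  lookup 0.168.0.26: bits 0000000010101 walk d0:H4→d1:-→d2:-→d3:-→d4:-→d5:-→d6:-→d7:-→d8:-→d9:-→d10:-→d11:-→d12:-→d13:H6 -> H6
  - 168.0.0.0/8 clear@8
  lookup 64.0.0.0: bits 010000 walk d0:H4→d1:-→d2:-→d3:H4→d4:-→d5:-→d6:- -> H4
  lookup 64.75.11.199: bits 010000 walk d0:H4→d1:-→d2:-→d3:H4→d4:-→d5:-→d6:- -> H4
  add 66.62.5.224/28 -> H6 at depth 28
  lookup 64.53.176.5: bits 010000 walk d0:H4→d1:-→d2:-→d3:H4→d4:-→d5:-→d6:- -> H4
  lookup 168.224.0.1: bits 10101000111000000 walk d0:H4→d1:-→d2:-→d3:-→d4:-→d5:-→d6:-→d7:-→d8:-→d9:-→d10:-→d11:-→d12:-→d13:-→d14:-→d15:-→d16:H5→d17:- -> H5
  add 168.224.85.224/28 -> H2 at depth 28

== LOOKUPS ==
["H6","H4","H6","H4","H4","H4","H5"]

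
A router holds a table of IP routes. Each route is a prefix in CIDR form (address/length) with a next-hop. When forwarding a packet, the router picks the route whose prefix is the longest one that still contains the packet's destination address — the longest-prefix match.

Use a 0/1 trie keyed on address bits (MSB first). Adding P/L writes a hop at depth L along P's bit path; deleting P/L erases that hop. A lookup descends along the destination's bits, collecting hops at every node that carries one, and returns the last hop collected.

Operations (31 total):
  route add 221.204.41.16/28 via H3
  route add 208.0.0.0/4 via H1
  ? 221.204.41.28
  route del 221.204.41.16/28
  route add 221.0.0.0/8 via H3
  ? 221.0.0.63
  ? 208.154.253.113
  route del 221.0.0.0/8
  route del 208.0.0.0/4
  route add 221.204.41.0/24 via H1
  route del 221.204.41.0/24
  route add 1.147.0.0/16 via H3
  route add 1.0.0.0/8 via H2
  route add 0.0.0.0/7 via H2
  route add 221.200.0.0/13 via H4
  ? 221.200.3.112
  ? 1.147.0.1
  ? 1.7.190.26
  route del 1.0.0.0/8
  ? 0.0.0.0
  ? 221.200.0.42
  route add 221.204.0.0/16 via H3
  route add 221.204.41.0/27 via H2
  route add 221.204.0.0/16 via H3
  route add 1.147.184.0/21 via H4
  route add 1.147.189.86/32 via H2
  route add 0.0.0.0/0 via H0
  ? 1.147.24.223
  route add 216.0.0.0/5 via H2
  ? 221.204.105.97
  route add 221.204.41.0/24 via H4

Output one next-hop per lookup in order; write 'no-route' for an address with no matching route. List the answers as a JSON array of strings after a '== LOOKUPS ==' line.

Trace:
  add 221.204.41.16/28 -> H3 at depth 28
  add 208.0.0.0/4 -> H1 at depth 4
  lookup 221.204.41.28: bits 1101110111001100001010010001 walk d0:-→d1:-→d2:-→d3:-→d4:H1→d5:-→d6:-→d7:-→d8:-→d9:-→d10:-→d11:-→d12:-→d13:-→d14:-→d15:-→d16:-→d17:-→d18:-→d19:-→d20:-→d21:-→d22:-→d23:-→d24:-→d25:-→d26:-→d27:-→d28:H3 -> H3
  - 221.204.41.16/28 clear@28
  add 221.0.0.0/8 -> H3 at depth 8
  lookup 221.0.0.63: bits 11011101 walk d0:-→d1:-→d2:-→d3:-→d4:H1→d5:-→d6:-→d7:-→d8:H3 -> H3
  lookup 208.154.253.113: bits 1101 walk d0:-→d1:-→d2:-→d3:-→d4:H1 -> H1
  - 221.0.0.0/8 clear@8
  - 208.0.0.0/4 clear@4
  add 221.204.41.0/24 -> H1 at depth 24
  - 221.204.41.0/24 clear@24
  add 1.147.0.0/16 -> H3 at depth 16
  add 1.0.0.0/8 -> H2 at depth 8
  add 0.0.0.0/7 -> H2 at depth 7
  add 221.200.0.0/13 -> H4 at depth 13
  lookup 221.200.3.112: bits 1101110111001 walk d0:-→d1:-→d2:-→d3:-→d4:-→d5:-→d6:-→d7:-→d8:-→d9:-→d10:-→d11:-→d12:-→d13:H4 -> H4
  lookup 1.147.0.1: bits 0000000110010011 walk d0:-→d1:-→d2:-→d3:-→d4:-→d5:-→d6:-→d7:H2→d8:H2→d9:-→d10:-→d11:-→d12:-→d13:-→d14:-→d15:-→d16:H3 -> H3
  lookup 1.7.190.26: bits 00000001 walk d0:-→d1:-→d2:-→d3:-→d4:-→d5:-→d6:-→d7:H2→d8:H2 -> H2
  - 1.0.0.0/8 clear@8
  lookup 0.0.0.0: bits 0000000 walk d0:-→d1:-→d2:-→d3:-→d4:-→d5:-→d6:-→d7:H2 -> H2
  lookup 221.200.0.42: bits 1101110111001 walk d0:-→d1:-→d2:-→d3:-→d4:-→d5:-→d6:-→d7:-→d8:-→d9:-→d10:-→d11:-→d12:-→d13:H4 -> H4
  add 221.204.0.0/16 -> H3 at depth 16
  add 221.204.41.0/27 -> H2 at depth 27
  add 221.204.0.0/16 -> H3 at depth 16
  add 1.147.184.0/21 -> H4 at depth 21
  add 1.147.189.86/32 -> H2 at depth 32
  add 0.0.0.0/0 -> H0 at depth 0
  lookup 1.147.24.223: bits 0000000110010011 walk d0:H0→d1:-→d2:-→d3:-→d4:-→d5:-→d6:-→d7:H2→d8:-→d9:-→d10:-→d11:-→d12:-→d13:-→d14:-→d15:-→d16:H3 -> H3
  add 216.0.0.0/5 -> H2 at depth 5
  lookup 221.204.105.97: bits 11011101110011000 walk d0:H0→d1:-→d2:-→d3:-→d4:-→d5:H2→d6:-→d7:-→d8:-→d9:-→d10:-→d11:-→d12:-→d13:H4→d14:-→d15:-→d16:H3→d17:- -> H3
  add 221.204.41.0/24 -> H4 at depth 24

== LOOKUPS ==
["H3","H3","H1","H4","H3","H2","H2","H4","H3","H3"]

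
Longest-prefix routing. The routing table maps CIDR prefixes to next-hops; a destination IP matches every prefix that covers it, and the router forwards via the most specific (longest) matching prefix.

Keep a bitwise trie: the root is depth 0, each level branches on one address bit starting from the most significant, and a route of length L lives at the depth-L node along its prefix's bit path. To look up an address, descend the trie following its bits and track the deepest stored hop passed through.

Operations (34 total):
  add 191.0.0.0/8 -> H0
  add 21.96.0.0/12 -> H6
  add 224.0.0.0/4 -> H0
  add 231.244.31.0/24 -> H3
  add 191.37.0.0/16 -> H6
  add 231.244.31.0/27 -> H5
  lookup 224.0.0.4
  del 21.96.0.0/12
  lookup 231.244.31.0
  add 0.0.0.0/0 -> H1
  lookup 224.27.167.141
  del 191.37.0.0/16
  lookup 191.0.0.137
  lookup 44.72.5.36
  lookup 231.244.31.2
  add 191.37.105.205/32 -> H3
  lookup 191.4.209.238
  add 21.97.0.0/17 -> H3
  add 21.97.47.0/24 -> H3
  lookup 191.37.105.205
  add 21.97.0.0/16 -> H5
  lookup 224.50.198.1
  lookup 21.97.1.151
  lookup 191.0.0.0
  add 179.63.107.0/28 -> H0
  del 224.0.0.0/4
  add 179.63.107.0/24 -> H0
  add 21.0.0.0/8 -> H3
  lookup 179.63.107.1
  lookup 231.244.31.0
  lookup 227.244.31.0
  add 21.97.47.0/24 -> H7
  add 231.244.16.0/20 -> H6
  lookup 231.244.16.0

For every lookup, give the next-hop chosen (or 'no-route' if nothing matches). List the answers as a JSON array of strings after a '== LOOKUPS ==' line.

Apply in order:
  add 191.0.0.0/8 -> H0 at depth 8
  add 21.96.0.0/12 -> H6 at depth 12
  add 224.0.0.0/4 -> H0 at depth 4
  add 231.244.31.0/24 -> H3 at depth 24
  add 191.37.0.0/16 -> H6 at depth 16
  add 231.244.31.0/27 -> H5 at depth 27
  lookup 224.0.0.4: bits 11100 walk d0:-→d1:-→d2:-→d3:-→d4:H0→d5:- -> H0
  del 21.96.0.0/12 (clear depth 12)
  lookup 231.244.31.0: bits 111001111111010000011111000 walk d0:-→d1:-→d2:-→d3:-→d4:H0→d5:-→d6:-→d7:-→d8:-→d9:-→d10:-→d11:-→d12:-→d13:-→d14:-→d15:-→d16:-→d17:-→d18:-→d19:-→d20:-→d21:-→d22:-→d23:-→d24:H3→d25:-→d26:-→d27:H5 -> H5
  add 0.0.0.0/0 -> H1 at depth 0
  lookup 224.27.167.141: bits 11100 walk d0:H1→d1:-→d2:-→d3:-→d4:H0→d5:- -> H0
  del 191.37.0.0/16 (clear depth 16)
  lookup 191.0.0.137: bits 1011111100 walk d0:H1→d1:-→d2:-→d3:-→d4:-→d5:-→d6:-→d7:-→d8:H0→d9:-→d10:- -> H0
  lookup 44.72.5.36: bits 00 walk d0:H1→d1:-→d2:- -> H1
  lookup 231.244.31.2: bits 111001111111010000011111000 walk d0:H1→d1:-→d2:-→d3:-→d4:H0→d5:-→d6:-→d7:-→d8:-→d9:-→d10:-→d11:-→d12:-→d13:-→d14:-→d15:-→d16:-→d17:-→d18:-→d19:-→d20:-→d21:-→d22:-→d23:-→d24:H3→d25:-→d26:-→d27:H5 -> H5
  add 191.37.105.205/32 -> H3 at depth 32
  lookup 191.4.209.238: bits 1011111100 walk d0:H1→d1:-→d2:-→d3:-→d4:-→d5:-→d6:-→d7:-→d8:H0→d9:-→d10:- -> H0
  add 21.97.0.0/17 -> H3 at depth 17
  add 21.97.47.0/24 -> H3 at depth 24
  lookup 191.37.105.205: bits 10111111001001010110100111001101 walk d0:H1→d1:-→d2:-→d3:-→d4:-→d5:-→d6:-→d7:-→d8:H0→d9:-→d10:-→d11:-→d12:-→d13:-→d14:-→d15:-→d16:-→d17:-→d18:-→d19:-→d20:-→d21:-→d22:-→d23:-→d24:-→d25:-→d26:-→d27:-→d28:-→d29:-→d30:-→d31:-→d32:H3 -> H3
  add 21.97.0.0/16 -> H5 at depth 16
  lookup 224.50.198.1: bits 11100 walk d0:H1→d1:-→d2:-→d3:-→d4:H0→d5:- -> H0
  lookup 21.97.1.151: bits 000101010110000100 walk d0:H1→d1:-→d2:-→d3:-→d4:-→d5:-→d6:-→d7:-→d8:-→d9:-→d10:-→d11:-→d12:-→d13:-→d14:-→d15:-→d16:H5→d17:H3→d18:- -> H3
  lookup 191.0.0.0: bits 1011111100 walk d0:H1→d1:-→d2:-→d3:-→d4:-→d5:-→d6:-→d7:-→d8:H0→d9:-→d10:- -> H0
  add 179.63.107.0/28 -> H0 at depth 28
  del 224.0.0.0/4 (clear depth 4)
  add 179.63.107.0/24 -> H0 at depth 24
  add 21.0.0.0/8 -> H3 at depth 8
  lookup 179.63.107.1: bits 1011001100111111011010110000 walk d0:H1→d1:-→d2:-→d3:-→d4:-→d5:-→d6:-→d7:-→d8:-→d9:-→d10:-→d11:-→d12:-→d13:-→d14:-→d15:-→d16:-→d17:-→d18:-→d19:-→d20:-→d21:-→d22:-→d23:-→d24:H0→d25:-→d26:-→d27:-→d28:H0 -> H0
  lookup 231.244.31.0: bits 111001111111010000011111000 walk d0:H1→d1:-→d2:-→d3:-→d4:-→d5:-→d6:-→d7:-→d8:-→d9:-→d10:-→d11:-→d12:-→d13:-→d14:-→d15:-→d16:-→d17:-→d18:-→d19:-→d20:-→d21:-→d22:-→d23:-→d24:H3→d25:-→d26:-→d27:H5 -> H5
  lookup 227.244.31.0: bits 11100 walk d0:H1→d1:-→d2:-→d3:-→d4:-→d5:- -> H1
  add 21.97.47.0/24 -> H7 at depth 24
  add 231.244.16.0/20 -> H6 at depth 20
  lookup 231.244.16.0: bits 11100111111101000001 walk d0:H1→d1:-→d2:-→d3:-→d4:-→d5:-→d6:-→d7:-→d8:-→d9:-→d10:-→d11:-→d12:-→d13:-→d14:-→d15:-→d16:-→d17:-→d18:-→d19:-→d20:H6 -> H6

== LOOKUPS ==
["H0","H5","H0","H0","H1","H5","H0","H3","H0","H3","H0","H0","H5","H1","H6"]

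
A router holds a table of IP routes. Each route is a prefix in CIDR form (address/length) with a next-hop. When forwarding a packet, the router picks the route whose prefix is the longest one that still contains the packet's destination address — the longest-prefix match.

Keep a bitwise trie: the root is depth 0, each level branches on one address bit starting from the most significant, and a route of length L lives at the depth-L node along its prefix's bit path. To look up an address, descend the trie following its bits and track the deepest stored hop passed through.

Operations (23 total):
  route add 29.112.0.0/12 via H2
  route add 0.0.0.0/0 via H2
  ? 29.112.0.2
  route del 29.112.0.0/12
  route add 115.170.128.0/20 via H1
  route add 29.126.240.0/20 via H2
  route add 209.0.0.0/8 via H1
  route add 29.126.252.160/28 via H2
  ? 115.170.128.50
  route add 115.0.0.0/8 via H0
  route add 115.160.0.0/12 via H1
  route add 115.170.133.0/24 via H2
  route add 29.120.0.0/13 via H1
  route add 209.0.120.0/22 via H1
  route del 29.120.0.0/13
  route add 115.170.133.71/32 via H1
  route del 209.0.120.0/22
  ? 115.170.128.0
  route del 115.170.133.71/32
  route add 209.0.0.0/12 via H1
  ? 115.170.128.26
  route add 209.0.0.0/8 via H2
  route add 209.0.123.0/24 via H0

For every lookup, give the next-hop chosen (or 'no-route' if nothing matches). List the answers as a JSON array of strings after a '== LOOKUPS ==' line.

Trace:
  + 29.112.0.0/12 (H2) depth=12
  + 0.0.0.0/0 (H2) depth=0
  lookup 29.112.0.2: bits 000111010111 walk d0:H2→d1:-→d2:-→d3:-→d4:-→d5:-→d6:-→d7:-→d8:-→d9:-→d10:-→d11:-→d12:H2 -> H2
  - 29.112.0.0/12 clear@12
  + 115.170.128.0/20 (H1) depth=20
  + 29.126.240.0/20 (H2) depth=20
  + 209.0.0.0/8 (H1) depth=8
  + 29.126.252.160/28 (H2) depth=28
  lookup 115.170.128.50: bits 01110011101010101000 walk d0:H2→d1:-→d2:-→d3:-→d4:-→d5:-→d6:-→d7:-→d8:-→d9:-→d10:-→d11:-→d12:-→d13:-→d14:-→d15:-→d16:-→d17:-→d18:-→d19:-→d20:H1 -> H1
  + 115.0.0.0/8 (H0) depth=8
  + 115.160.0.0/12 (H1) depth=12
  + 115.170.133.0/24 (H2) depth=24
  + 29.120.0.0/13 (H1) depth=13
  + 209.0.120.0/22 (H1) depth=22
  - 29.120.0.0/13 clear@13
  + 115.170.133.71/32 (H1) depth=32
  - 209.0.120.0/22 clear@22
  lookup 115.170.128.0: bits 011100111010101010000 walk d0:H2→d1:-→d2:-→d3:-→d4:-→d5:-→d6:-→d7:-→d8:H0→d9:-→d10:-→d11:-→d12:H1→d13:-→d14:-→d15:-→d16:-→d17:-→d18:-→d19:-→d20:H1→d21:- -> H1
  - 115.170.133.71/32 clear@32
  + 209.0.0.0/12 (H1) depth=12
  lookup 115.170.128.26: bits 011100111010101010000 walk d0:H2→d1:-→d2:-→d3:-→d4:-→d5:-→d6:-→d7:-→d8:H0→d9:-→d10:-→d11:-→d12:H1→d13:-→d14:-→d15:-→d16:-→d17:-→d18:-→d19:-→d20:H1→d21:- -> H1
  + 209.0.0.0/8 (H2) depth=8
  + 209.0.123.0/24 (H0) depth=24

== LOOKUPS ==
["H2","H1","H1","H1"]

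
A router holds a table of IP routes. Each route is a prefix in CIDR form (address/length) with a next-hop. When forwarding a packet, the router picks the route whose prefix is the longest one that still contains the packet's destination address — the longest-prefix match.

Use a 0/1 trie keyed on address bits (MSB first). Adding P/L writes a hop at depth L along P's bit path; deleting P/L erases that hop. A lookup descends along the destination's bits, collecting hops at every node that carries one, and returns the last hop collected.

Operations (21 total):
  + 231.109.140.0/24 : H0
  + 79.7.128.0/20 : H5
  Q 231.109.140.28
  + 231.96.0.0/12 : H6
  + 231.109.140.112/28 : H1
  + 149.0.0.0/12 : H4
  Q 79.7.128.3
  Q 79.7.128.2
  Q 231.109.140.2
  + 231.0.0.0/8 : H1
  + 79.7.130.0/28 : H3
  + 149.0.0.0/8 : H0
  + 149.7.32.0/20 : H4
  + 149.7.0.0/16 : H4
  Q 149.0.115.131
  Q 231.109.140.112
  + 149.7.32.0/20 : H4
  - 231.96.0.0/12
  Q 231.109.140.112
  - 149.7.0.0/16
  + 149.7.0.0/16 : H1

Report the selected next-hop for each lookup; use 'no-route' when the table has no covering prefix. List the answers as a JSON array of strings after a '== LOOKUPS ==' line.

Apply in order:
  add 231.109.140.0/24 -> H0 at depth 24
  add 79.7.128.0/20 -> H5 at depth 20
  Q 231.109.140.28: descend 111001110110110110001100 ; hops seen [H0] ; pick H0
  add 231.96.0.0/12 -> H6 at depth 12
  add 231.109.140.112/28 -> H1 at depth 28
  add 149.0.0.0/12 -> H4 at depth 12
  Q 79.7.128.3: descend 01001111000001111000 ; hops seen [H5] ; pick H5
  Q 79.7.128.2: descend 01001111000001111000 ; hops seen [H5] ; pick H5
  Q 231.109.140.2: descend 1110011101101101100011000 ; hops seen [H6,H0] ; pick H0
  add 231.0.0.0/8 -> H1 at depth 8
  add 79.7.130.0/28 -> H3 at depth 28
  add 149.0.0.0/8 -> H0 at depth 8
  add 149.7.32.0/20 -> H4 at depth 20
  add 149.7.0.0/16 -> H4 at depth 16
  Q 149.0.115.131: descend 1001010100000 ; hops seen [H0,H4] ; pick H4
  Q 231.109.140.112: descend 1110011101101101100011000111 ; hops seen [H1,H6,H0,H1] ; pick H1
  add 149.7.32.0/20 -> H4 at depth 20
  - 231.96.0.0/12 clear@12
  Q 231.109.140.112: descend 1110011101101101100011000111 ; hops seen [H1,H0,H1] ; pick H1
  - 149.7.0.0/16 clear@16
  add 149.7.0.0/16 -> H1 at depth 16

== LOOKUPS ==
["H0","H5","H5","H0","H4","H1","H1"]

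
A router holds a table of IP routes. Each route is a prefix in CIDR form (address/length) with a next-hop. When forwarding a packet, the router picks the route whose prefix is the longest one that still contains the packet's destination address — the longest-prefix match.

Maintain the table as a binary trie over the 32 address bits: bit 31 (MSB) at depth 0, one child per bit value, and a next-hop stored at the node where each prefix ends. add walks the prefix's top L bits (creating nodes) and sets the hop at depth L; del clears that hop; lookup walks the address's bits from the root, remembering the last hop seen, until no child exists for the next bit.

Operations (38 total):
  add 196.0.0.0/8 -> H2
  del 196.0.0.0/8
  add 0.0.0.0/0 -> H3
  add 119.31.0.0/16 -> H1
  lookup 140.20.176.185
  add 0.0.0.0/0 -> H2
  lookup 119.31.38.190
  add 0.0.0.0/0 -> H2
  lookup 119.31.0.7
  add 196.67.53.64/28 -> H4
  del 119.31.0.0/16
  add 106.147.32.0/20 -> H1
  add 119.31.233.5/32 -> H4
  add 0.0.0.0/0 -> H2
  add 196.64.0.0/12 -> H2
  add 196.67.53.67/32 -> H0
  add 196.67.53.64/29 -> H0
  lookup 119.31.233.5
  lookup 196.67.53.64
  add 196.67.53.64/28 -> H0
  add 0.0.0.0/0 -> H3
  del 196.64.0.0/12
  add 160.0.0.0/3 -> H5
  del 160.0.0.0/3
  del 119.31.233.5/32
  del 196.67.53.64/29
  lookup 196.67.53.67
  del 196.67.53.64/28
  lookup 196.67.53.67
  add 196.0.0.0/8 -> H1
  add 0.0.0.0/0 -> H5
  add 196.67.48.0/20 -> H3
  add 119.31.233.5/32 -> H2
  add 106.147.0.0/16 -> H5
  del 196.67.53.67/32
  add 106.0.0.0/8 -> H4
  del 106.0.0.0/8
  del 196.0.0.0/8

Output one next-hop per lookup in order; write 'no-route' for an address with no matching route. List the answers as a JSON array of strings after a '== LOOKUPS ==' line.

Trace:
  + 196.0.0.0/8 (H2) depth=8
  - 196.0.0.0/8 clear@8
  + 0.0.0.0/0 (H3) depth=0
  + 119.31.0.0/16 (H1) depth=16
  ? 140.20.176.185  path d0:H3→d1:-  best=H3
  + 0.0.0.0/0 (H2) depth=0
  ? 119.31.38.190  path d0:H2→d1:-→d2:-→d3:-→d4:-→d5:-→d6:-→d7:-→d8:-→d9:-→d10:-→d11:-→d12:-→d13:-→d14:-→d15:-→d16:H1  best=H1
  + 0.0.0.0/0 (H2) depth=0
  ? 119.31.0.7  path d0:H2→d1:-→d2:-→d3:-→d4:-→d5:-→d6:-→d7:-→d8:-→d9:-→d10:-→d11:-→d12:-→d13:-→d14:-→d15:-→d16:H1  best=H1
  + 196.67.53.64/28 (H4) depth=28
  - 119.31.0.0/16 clear@16
  + 106.147.32.0/20 (H1) depth=20
  + 119.31.233.5/32 (H4) depth=32
  + 0.0.0.0/0 (H2) depth=0
  + 196.64.0.0/12 (H2) depth=12
  + 196.67.53.67/32 (H0) depth=32
  + 196.67.53.64/29 (H0) depth=29
  ? 119.31.233.5  path d0:H2→d1:-→d2:-→d3:-→d4:-→d5:-→d6:-→d7:-→d8:-→d9:-→d10:-→d11:-→d12:-→d13:-→d14:-→d15:-→d16:-→d17:-→d18:-→d19:-→d20:-→d21:-→d22:-→d23:-→d24:-→d25:-→d26:-→d27:-→d28:-→d29:-→d30:-→d31:-→d32:H4  best=H4
  ? 196.67.53.64  path d0:H2→d1:-→d2:-→d3:-→d4:-→d5:-→d6:-→d7:-→d8:-→d9:-→d10:-→d11:-→d12:H2→d13:-→d14:-→d15:-→d16:-→d17:-→d18:-→d19:-→d20:-→d21:-→d22:-→d23:-→d24:-→d25:-→d26:-→d27:-→d28:H4→d29:H0→d30:-  best=H0
  + 196.67.53.64/28 (H0) depth=28
  + 0.0.0.0/0 (H3) depth=0
  - 196.64.0.0/12 clear@12
  + 160.0.0.0/3 (H5) depth=3
  - 160.0.0.0/3 clear@3
  - 119.31.233.5/32 clear@32
  - 196.67.53.64/29 clear@29
  ? 196.67.53.67  path d0:H3→d1:-→d2:-→d3:-→d4:-→d5:-→d6:-→d7:-→d8:-→d9:-→d10:-→d11:-→d12:-→d13:-→d14:-→d15:-→d16:-→d17:-→d18:-→d19:-→d20:-→d21:-→d22:-→d23:-→d24:-→d25:-→d26:-→d27:-→d28:H0→d29:-→d30:-→d31:-→d32:H0  best=H0
  - 196.67.53.64/28 clear@28
  ? 196.67.53.67  path d0:H3→d1:-→d2:-→d3:-→d4:-→d5:-→d6:-→d7:-→d8:-→d9:-→d10:-→d11:-→d12:-→d13:-→d14:-→d15:-→d16:-→d17:-→d18:-→d19:-→d20:-→d21:-→d22:-→d23:-→d24:-→d25:-→d26:-→d27:-→d28:-→d29:-→d30:-→d31:-→d32:H0  best=H0
  + 196.0.0.0/8 (H1) depth=8
  + 0.0.0.0/0 (H5) depth=0
  + 196.67.48.0/20 (H3) depth=20
  + 119.31.233.5/32 (H2) depth=32
  + 106.147.0.0/16 (H5) depth=16
  - 196.67.53.67/32 clear@32
  + 106.0.0.0/8 (H4) depth=8
  - 106.0.0.0/8 clear@8
  - 196.0.0.0/8 clear@8

== LOOKUPS ==
["H3","H1","H1","H4","H0","H0","H0"]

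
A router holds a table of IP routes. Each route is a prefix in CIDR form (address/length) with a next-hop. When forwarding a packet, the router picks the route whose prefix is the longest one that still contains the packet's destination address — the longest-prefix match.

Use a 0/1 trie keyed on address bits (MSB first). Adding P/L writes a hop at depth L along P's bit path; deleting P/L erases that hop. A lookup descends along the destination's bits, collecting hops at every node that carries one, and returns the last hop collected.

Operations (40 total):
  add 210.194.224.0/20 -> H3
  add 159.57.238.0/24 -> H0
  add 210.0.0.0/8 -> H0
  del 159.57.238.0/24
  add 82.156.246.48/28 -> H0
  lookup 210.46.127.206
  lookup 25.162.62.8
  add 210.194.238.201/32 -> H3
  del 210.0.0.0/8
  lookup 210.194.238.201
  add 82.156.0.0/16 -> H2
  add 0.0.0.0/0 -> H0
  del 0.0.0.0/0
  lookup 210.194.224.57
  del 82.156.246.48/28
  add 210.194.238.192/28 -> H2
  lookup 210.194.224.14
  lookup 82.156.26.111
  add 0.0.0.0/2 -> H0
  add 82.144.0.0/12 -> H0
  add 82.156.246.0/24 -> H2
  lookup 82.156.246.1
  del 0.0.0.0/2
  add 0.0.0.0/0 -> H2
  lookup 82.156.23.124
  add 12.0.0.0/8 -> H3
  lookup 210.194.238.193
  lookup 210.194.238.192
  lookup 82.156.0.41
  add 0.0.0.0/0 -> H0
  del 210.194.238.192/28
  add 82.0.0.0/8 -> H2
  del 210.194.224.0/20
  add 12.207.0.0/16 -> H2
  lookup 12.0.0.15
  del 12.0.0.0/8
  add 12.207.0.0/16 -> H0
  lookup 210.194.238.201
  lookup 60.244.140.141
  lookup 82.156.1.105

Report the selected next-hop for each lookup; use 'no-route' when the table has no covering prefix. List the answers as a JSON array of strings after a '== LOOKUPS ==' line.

Process each operation:
  add 210.194.224.0/20 -> H3 at depth 20
  add 159.57.238.0/24 -> H0 at depth 24
  add 210.0.0.0/8 -> H0 at depth 8
  del 159.57.238.0/24 (clear depth 24)
  add 82.156.246.48/28 -> H0 at depth 28
  Q 210.46.127.206: descend 11010010 ; hops seen [H0] ; pick H0
  Q 25.162.62.8: descend 0 ; hops seen [∅] ; pick no-route
  add 210.194.238.201/32 -> H3 at depth 32
  del 210.0.0.0/8 (clear depth 8)
  Q 210.194.238.201: descend 11010010110000101110111011001001 ; hops seen [H3,H3] ; pick H3
  add 82.156.0.0/16 -> H2 at depth 16
  add 0.0.0.0/0 -> H0 at depth 0
  del 0.0.0.0/0 (clear depth 0)
  Q 210.194.224.57: descend 11010010110000101110 ; hops seen [H3] ; pick H3
  del 82.156.246.48/28 (clear depth 28)
  add 210.194.238.192/28 -> H2 at depth 28
  Q 210.194.224.14: descend 11010010110000101110 ; hops seen [H3] ; pick H3
  Q 82.156.26.111: descend 0101001010011100 ; hops seen [H2] ; pick H2
  add 0.0.0.0/2 -> H0 at depth 2
  add 82.144.0.0/12 -> H0 at depth 12
  add 82.156.246.0/24 -> H2 at depth 24
  Q 82.156.246.1: descend 01010010100111001111011000 ; hops seen [H0,H2,H2] ; pick H2
  del 0.0.0.0/2 (clear depth 2)
  add 0.0.0.0/0 -> H2 at depth 0
  Q 82.156.23.124: descend 0101001010011100 ; hops seen [H2,H0,H2] ; pick H2
  add 12.0.0.0/8 -> H3 at depth 8
  Q 210.194.238.193: descend 1101001011000010111011101100 ; hops seen [H2,H3,H2] ; pick H2
  Q 210.194.238.192: descend 1101001011000010111011101100 ; hops seen [H2,H3,H2] ; pick H2
  Q 82.156.0.41: descend 0101001010011100 ; hops seen [H2,H0,H2] ; pick H2
  add 0.0.0.0/0 -> H0 at depth 0
  del 210.194.238.192/28 (clear depth 28)
  add 82.0.0.0/8 -> H2 at depth 8
  del 210.194.224.0/20 (clear depth 20)
  add 12.207.0.0/16 -> H2 at depth 16
  Q 12.0.0.15: descend 00001100 ; hops seen [H0,H3] ; pick H3
  del 12.0.0.0/8 (clear depth 8)
  add 12.207.0.0/16 -> H0 at depth 16
  Q 210.194.238.201: descend 11010010110000101110111011001001 ; hops seen [H0,H3] ; pick H3
  Q 60.244.140.141: descend 00 ; hops seen [H0] ; pick H0
  Q 82.156.1.105: descend 0101001010011100 ; hops seen [H0,H2,H0,H2] ; pick H2

== LOOKUPS ==
["H0","no-route","H3","H3","H3","H2","H2","H2","H2","H2","H2","H3","H3","H0","H2"]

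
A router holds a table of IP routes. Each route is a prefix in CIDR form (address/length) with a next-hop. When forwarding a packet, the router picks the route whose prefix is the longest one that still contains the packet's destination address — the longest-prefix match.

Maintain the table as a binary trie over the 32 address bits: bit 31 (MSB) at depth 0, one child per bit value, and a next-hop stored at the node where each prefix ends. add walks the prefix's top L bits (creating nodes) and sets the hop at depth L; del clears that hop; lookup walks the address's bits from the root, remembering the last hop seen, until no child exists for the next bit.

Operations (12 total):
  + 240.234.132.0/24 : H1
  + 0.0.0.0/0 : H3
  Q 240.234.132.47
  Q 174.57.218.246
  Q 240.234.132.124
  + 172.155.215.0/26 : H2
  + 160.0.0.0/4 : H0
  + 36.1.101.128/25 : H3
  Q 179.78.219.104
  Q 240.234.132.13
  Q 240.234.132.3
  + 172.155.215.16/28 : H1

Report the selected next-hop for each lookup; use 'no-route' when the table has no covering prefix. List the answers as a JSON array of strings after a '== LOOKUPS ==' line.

Trace:
  add 240.234.132.0/24 -> H1 at depth 24
  add 0.0.0.0/0 -> H3 at depth 0
  lookup 240.234.132.47: bits 111100001110101010000100 walk d0:H3→d1:-→d2:-→d3:-→d4:-→d5:-→d6:-→d7:-→d8:-→d9:-→d10:-→d11:-→d12:-→d13:-→d14:-→d15:-→d16:-→d17:-→d18:-→d19:-→d20:-→d21:-→d22:-→d23:-→d24:H1 -> H1
  lookup 174.57.218.246: bits 1 walk d0:H3→d1:- -> H3
  lookup 240.234.132.124: bits 111100001110101010000100 walk d0:H3→d1:-→d2:-→d3:-→d4:-→d5:-→d6:-→d7:-→d8:-→d9:-→d10:-→d11:-→d12:-→d13:-→d14:-→d15:-→d16:-→d17:-→d18:-→d19:-→d20:-→d21:-→d22:-→d23:-→d24:H1 -> H1
  add 172.155.215.0/26 -> H2 at depth 26
  add 160.0.0.0/4 -> H0 at depth 4
  add 36.1.101.128/25 -> H3 at depth 25
  lookup 179.78.219.104: bits 101 walk d0:H3→d1:-→d2:-→d3:- -> H3
  lookup 240.234.132.13: bits 111100001110101010000100 walk d0:H3→d1:-→d2:-→d3:-→d4:-→d5:-→d6:-→d7:-→d8:-→d9:-→d10:-→d11:-→d12:-→d13:-→d14:-→d15:-→d16:-→d17:-→d18:-→d19:-→d20:-→d21:-→d22:-→d23:-→d24:H1 -> H1
  lookup 240.234.132.3: bits 111100001110101010000100 walk d0:H3→d1:-→d2:-→d3:-→d4:-→d5:-→d6:-→d7:-→d8:-→d9:-→d10:-→d11:-→d12:-→d13:-→d14:-→d15:-→d16:-→d17:-→d18:-→d19:-→d20:-→d21:-→d22:-→d23:-→d24:H1 -> H1
  add 172.155.215.16/28 -> H1 at depth 28

== LOOKUPS ==
["H1","H3","H1","H3","H1","H1"]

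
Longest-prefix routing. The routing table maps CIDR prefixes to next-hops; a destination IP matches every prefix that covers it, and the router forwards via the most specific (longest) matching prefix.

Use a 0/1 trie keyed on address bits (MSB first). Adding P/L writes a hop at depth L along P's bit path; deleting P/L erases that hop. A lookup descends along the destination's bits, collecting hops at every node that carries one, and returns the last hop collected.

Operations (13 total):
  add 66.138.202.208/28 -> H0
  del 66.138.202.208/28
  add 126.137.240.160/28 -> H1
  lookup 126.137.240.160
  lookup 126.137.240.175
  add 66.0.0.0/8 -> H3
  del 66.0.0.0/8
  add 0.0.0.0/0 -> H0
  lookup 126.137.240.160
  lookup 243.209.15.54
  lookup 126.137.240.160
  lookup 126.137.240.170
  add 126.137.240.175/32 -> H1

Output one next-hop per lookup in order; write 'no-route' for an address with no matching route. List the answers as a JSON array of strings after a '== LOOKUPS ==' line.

Apply in order:
  add 66.138.202.208/28 -> H0 at depth 28
  del 66.138.202.208/28 (clear depth 28)
  add 126.137.240.160/28 -> H1 at depth 28
  ? 126.137.240.160  path d0:-→d1:-→d2:-→d3:-→d4:-→d5:-→d6:-→d7:-→d8:-→d9:-→d10:-→d11:-→d12:-→d13:-→d14:-→d15:-→d16:-→d17:-→d18:-→d19:-→d20:-→d21:-→d22:-→d23:-→d24:-→d25:-→d26:-→d27:-→d28:H1  best=H1
  ? 126.137.240.175  path d0:-→d1:-→d2:-→d3:-→d4:-→d5:-→d6:-→d7:-→d8:-→d9:-→d10:-→d11:-→d12:-→d13:-→d14:-→d15:-→d16:-→d17:-→d18:-→d19:-→d20:-→d21:-→d22:-→d23:-→d24:-→d25:-→d26:-→d27:-→d28:H1  best=H1
  add 66.0.0.0/8 -> H3 at depth 8
  del 66.0.0.0/8 (clear depth 8)
  add 0.0.0.0/0 -> H0 at depth 0
  ? 126.137.240.160  path d0:H0→d1:-→d2:-→d3:-→d4:-→d5:-→d6:-→d7:-→d8:-→d9:-→d10:-→d11:-→d12:-→d13:-→d14:-→d15:-→d16:-→d17:-→d18:-→d19:-→d20:-→d21:-→d22:-→d23:-→d24:-→d25:-→d26:-→d27:-→d28:H1  best=H1
  ? 243.209.15.54  path d0:H0  best=H0
  ? 126.137.240.160  path d0:H0→d1:-→d2:-→d3:-→d4:-→d5:-→d6:-→d7:-→d8:-→d9:-→d10:-→d11:-→d12:-→d13:-→d14:-→d15:-→d16:-→d17:-→d18:-→d19:-→d20:-→d21:-→d22:-→d23:-→d24:-→d25:-→d26:-→d27:-→d28:H1  best=H1
  ? 126.137.240.170  path d0:H0→d1:-→d2:-→d3:-→d4:-→d5:-→d6:-→d7:-→d8:-→d9:-→d10:-→d11:-→d12:-→d13:-→d14:-→d15:-→d16:-→d17:-→d18:-→d19:-→d20:-→d21:-→d22:-→d23:-→d24:-→d25:-→d26:-→d27:-→d28:H1  best=H1
  add 126.137.240.175/32 -> H1 at depth 32

== LOOKUPS ==
["H1","H1","H1","H0","H1","H1"]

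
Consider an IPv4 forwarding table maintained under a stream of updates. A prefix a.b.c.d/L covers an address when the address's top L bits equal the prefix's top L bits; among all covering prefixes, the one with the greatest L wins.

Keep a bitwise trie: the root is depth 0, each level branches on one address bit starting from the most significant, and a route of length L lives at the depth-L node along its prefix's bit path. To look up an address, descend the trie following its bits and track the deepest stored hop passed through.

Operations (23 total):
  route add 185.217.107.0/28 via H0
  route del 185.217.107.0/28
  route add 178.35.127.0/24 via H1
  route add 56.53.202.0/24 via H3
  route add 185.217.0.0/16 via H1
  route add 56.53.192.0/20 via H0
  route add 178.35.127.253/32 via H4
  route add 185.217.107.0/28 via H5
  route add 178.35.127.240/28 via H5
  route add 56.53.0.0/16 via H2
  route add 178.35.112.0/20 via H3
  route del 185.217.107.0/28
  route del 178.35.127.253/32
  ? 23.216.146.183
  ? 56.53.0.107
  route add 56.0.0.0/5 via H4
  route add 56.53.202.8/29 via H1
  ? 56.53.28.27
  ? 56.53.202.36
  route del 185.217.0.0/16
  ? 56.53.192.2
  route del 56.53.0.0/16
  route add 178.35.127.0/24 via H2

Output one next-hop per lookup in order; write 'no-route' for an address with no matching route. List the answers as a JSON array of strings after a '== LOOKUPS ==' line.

Trace:
  add 185.217.107.0/28 -> H0 at depth 28
  - 185.217.107.0/28 clear@28
  add 178.35.127.0/24 -> H1 at depth 24
  add 56.53.202.0/24 -> H3 at depth 24
  add 185.217.0.0/16 -> H1 at depth 16
  add 56.53.192.0/20 -> H0 at depth 20
  add 178.35.127.253/32 -> H4 at depth 32
  add 185.217.107.0/28 -> H5 at depth 28
  add 178.35.127.240/28 -> H5 at depth 28
  add 56.53.0.0/16 -> H2 at depth 16
  add 178.35.112.0/20 -> H3 at depth 20
  - 185.217.107.0/28 clear@28
  - 178.35.127.253/32 clear@32
  ? 23.216.146.183  path d0:-→d1:-→d2:-  best=no-route
  ? 56.53.0.107  path d0:-→d1:-→d2:-→d3:-→d4:-→d5:-→d6:-→d7:-→d8:-→d9:-→d10:-→d11:-→d12:-→d13:-→d14:-→d15:-→d16:H2  best=H2
  add 56.0.0.0/5 -> H4 at depth 5
  add 56.53.202.8/29 -> H1 at depth 29
  ? 56.53.28.27  path d0:-→d1:-→d2:-→d3:-→d4:-→d5:H4→d6:-→d7:-→d8:-→d9:-→d10:-→d11:-→d12:-→d13:-→d14:-→d15:-→d16:H2  best=H2
  ? 56.53.202.36  path d0:-→d1:-→d2:-→d3:-→d4:-→d5:H4→d6:-→d7:-→d8:-→d9:-→d10:-→d11:-→d12:-→d13:-→d14:-→d15:-→d16:H2→d17:-→d18:-→d19:-→d20:H0→d21:-→d22:-→d23:-→d24:H3→d25:-→d26:-  best=H3
  - 185.217.0.0/16 clear@16
  ? 56.53.192.2  path d0:-→d1:-→d2:-→d3:-→d4:-→d5:H4→d6:-→d7:-→d8:-→d9:-→d10:-→d11:-→d12:-→d13:-→d14:-→d15:-→d16:H2→d17:-→d18:-→d19:-→d20:H0  best=H0
  - 56.53.0.0/16 clear@16
  add 178.35.127.0/24 -> H2 at depth 24

== LOOKUPS ==
["no-route","H2","H2","H3","H0"]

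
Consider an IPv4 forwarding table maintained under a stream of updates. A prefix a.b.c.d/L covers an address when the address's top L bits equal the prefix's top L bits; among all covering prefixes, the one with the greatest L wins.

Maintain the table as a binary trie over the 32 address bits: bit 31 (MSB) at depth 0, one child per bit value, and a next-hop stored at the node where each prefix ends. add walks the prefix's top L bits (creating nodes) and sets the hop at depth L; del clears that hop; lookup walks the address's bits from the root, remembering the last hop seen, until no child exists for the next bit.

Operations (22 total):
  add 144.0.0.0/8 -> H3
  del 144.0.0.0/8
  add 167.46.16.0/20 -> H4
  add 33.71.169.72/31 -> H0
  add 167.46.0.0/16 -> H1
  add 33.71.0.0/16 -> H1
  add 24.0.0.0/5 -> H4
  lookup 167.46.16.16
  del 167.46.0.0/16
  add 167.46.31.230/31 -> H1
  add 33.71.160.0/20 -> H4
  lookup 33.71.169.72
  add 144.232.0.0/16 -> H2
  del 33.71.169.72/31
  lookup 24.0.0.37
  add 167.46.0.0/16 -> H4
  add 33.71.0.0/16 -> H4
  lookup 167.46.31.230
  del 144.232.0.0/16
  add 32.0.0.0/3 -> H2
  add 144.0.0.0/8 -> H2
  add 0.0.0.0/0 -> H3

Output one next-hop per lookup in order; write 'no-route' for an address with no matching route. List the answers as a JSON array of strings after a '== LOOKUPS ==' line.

Apply in order:
  + 144.0.0.0/8 (H3) depth=8
  del 144.0.0.0/8 (clear depth 8)
  + 167.46.16.0/20 (H4) depth=20
  + 33.71.169.72/31 (H0) depth=31
  + 167.46.0.0/16 (H1) depth=16
  + 33.71.0.0/16 (H1) depth=16
  + 24.0.0.0/5 (H4) depth=5
  Q 167.46.16.16: descend 10100111001011100001 ; hops seen [H1,H4] ; pick H4
  del 167.46.0.0/16 (clear depth 16)
  + 167.46.31.230/31 (H1) depth=31
  + 33.71.160.0/20 (H4) depth=20
  Q 33.71.169.72: descend 0010000101000111101010010100100 ; hops seen [H1,H4,H0] ; pick H0
  + 144.232.0.0/16 (H2) depth=16
  del 33.71.169.72/31 (clear depth 31)
  Q 24.0.0.37: descend 00011 ; hops seen [H4] ; pick H4
  + 167.46.0.0/16 (H4) depth=16
  + 33.71.0.0/16 (H4) depth=16
  Q 167.46.31.230: descend 1010011100101110000111111110011 ; hops seen [H4,H4,H1] ; pick H1
  del 144.232.0.0/16 (clear depth 16)
  + 32.0.0.0/3 (H2) depth=3
  + 144.0.0.0/8 (H2) depth=8
  + 0.0.0.0/0 (H3) depth=0

== LOOKUPS ==
["H4","H0","H4","H1"]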